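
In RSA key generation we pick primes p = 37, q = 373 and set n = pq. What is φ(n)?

13392

φ(13801) = 13801 · (1 − 1/37) · (1 − 1/373)
       = 13801 · 13392/13801 = 13392.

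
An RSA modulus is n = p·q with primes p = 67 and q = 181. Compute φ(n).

11880

φ(12127) = 12127 · (1 − 1/67) · (1 − 1/181)
       = 12127 · 11880/12127 = 11880.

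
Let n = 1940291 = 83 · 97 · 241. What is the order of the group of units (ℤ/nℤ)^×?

φ(1940291) = 1940291 · (1 − 1/83) · (1 − 1/97) · (1 − 1/241)
       = 1940291 · 1889280/1940291 = 1889280.

1889280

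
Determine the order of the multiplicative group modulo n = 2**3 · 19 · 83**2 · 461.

φ(2^3) = 2^2·(2−1) = 4·1 = 4.
φ(19) = 19 − 1 = 18.
φ(83^2) = 83^2 − 83^1 = 6889 − 83 = 6806.
φ(461) = 461 − 1 = 460.
φ(482726008) = 4 × 18 × 6806 × 460 = 225414720.

225414720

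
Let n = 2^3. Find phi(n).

φ(2^3) = 2^3 − 2^2 = 8 − 4 = 4.

4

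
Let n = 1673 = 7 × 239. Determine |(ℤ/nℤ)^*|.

1428

φ(7) = 7 − 1 = 6.
φ(239) = 239 − 1 = 238.
Since φ is multiplicative, φ(1673) = 6 · 238 = 1428.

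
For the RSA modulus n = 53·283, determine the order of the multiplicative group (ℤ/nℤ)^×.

14664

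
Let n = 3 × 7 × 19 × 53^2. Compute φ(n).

595296

φ(1120791) = 1120791 · (1 − 1/3) · (1 − 1/7) · (1 − 1/19) · (1 − 1/53)
       = 1120791 · 11232/21147 = 595296.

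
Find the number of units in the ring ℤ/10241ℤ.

Prime factorization: 10241 = 7**2 * 11 * 19.
φ(10241) = 10241 · (1 − 1/7) · (1 − 1/11) · (1 − 1/19)
       = 10241 · 1080/1463 = 7560.

7560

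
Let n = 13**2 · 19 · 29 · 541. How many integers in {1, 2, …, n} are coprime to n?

φ(13^2) = 13^2 − 13^1 = 169 − 13 = 156.
φ(19) = 19 − 1 = 18.
φ(29) = 29 − 1 = 28.
φ(541) = 541 − 1 = 540.
Since φ is multiplicative, φ(50377379) = 156 · 18 · 28 · 540 = 42456960.

42456960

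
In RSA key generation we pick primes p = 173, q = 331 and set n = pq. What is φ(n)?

φ(173) = 173 − 1 = 172.
φ(331) = 331 − 1 = 330.
Multiply: 172 · 330 = 56760.

56760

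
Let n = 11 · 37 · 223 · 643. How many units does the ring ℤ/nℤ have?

φ(58359323) = 58359323 · (1 − 1/11) · (1 − 1/37) · (1 − 1/223) · (1 − 1/643)
       = 58359323 · 51308640/58359323 = 51308640.

51308640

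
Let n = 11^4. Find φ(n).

13310

φ(11^4) = 11^3·(11−1) = 1331·10 = 13310.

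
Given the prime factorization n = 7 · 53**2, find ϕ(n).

16536

φ(7) = 7 − 1 = 6.
φ(53^2) = 53^2 − 53^1 = 2809 − 53 = 2756.
φ(19663) = 6 × 2756 = 16536.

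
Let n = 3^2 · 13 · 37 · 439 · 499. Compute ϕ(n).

φ(3^2) = 3^1·(3−1) = 3·2 = 6.
φ(13) = 13 − 1 = 12.
φ(37) = 37 − 1 = 36.
φ(439) = 439 − 1 = 438.
φ(499) = 499 − 1 = 498.
φ(948315069) = 6 × 12 × 36 × 438 × 498 = 565377408.

565377408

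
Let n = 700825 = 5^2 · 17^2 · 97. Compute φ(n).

522240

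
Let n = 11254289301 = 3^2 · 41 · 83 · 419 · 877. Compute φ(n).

φ(11254289301) = 11254289301 · (1 − 1/3) · (1 − 1/41) · (1 − 1/83) · (1 − 1/419) · (1 − 1/877)
       = 11254289301 · 2402062080/3751429767 = 7206186240.

7206186240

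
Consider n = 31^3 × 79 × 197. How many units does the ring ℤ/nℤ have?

φ(31^3) = 31^3 − 31^2 = 29791 − 961 = 28830.
φ(79) = 79 − 1 = 78.
φ(197) = 197 − 1 = 196.
Since φ is multiplicative, φ(463637333) = 28830 · 78 · 196 = 440753040.

440753040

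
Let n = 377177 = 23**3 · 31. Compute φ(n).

349140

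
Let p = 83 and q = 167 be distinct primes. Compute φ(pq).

13612

φ(83) = 83 − 1 = 82.
φ(167) = 167 − 1 = 166.
Multiply: 82 · 166 = 13612.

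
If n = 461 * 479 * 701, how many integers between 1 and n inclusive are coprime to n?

153916000

φ(461) = 461 − 1 = 460.
φ(479) = 479 − 1 = 478.
φ(701) = 701 − 1 = 700.
Multiply: 460 · 478 · 700 = 153916000.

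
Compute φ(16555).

First factor: 16555 = 5 · 7 · 11 · 43.
φ(5) = 5 − 1 = 4.
φ(7) = 7 − 1 = 6.
φ(11) = 11 − 1 = 10.
φ(43) = 43 − 1 = 42.
Since φ is multiplicative, φ(16555) = 4 · 6 · 10 · 42 = 10080.

10080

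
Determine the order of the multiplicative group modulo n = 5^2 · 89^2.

156640

φ(198025) = 198025 · (1 − 1/5) · (1 − 1/89)
       = 198025 · 352/445 = 156640.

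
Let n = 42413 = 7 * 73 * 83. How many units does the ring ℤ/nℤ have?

35424

φ(42413) = 42413 · (1 − 1/7) · (1 − 1/73) · (1 − 1/83)
       = 42413 · 35424/42413 = 35424.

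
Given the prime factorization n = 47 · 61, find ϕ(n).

2760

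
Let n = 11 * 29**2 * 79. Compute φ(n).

633360

φ(11) = 11 − 1 = 10.
φ(29^2) = 29^2 − 29^1 = 841 − 29 = 812.
φ(79) = 79 − 1 = 78.
φ(730829) = 10 × 812 × 78 = 633360.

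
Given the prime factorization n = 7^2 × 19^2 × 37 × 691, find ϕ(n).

356801760

φ(7^2) = 7^2 − 7^1 = 49 − 7 = 42.
φ(19^2) = 19^1·(19−1) = 19·18 = 342.
φ(37) = 37 − 1 = 36.
φ(691) = 691 − 1 = 690.
Since φ is multiplicative, φ(452254663) = 42 · 342 · 36 · 690 = 356801760.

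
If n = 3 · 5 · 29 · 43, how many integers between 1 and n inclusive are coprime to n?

9408

φ(18705) = 18705 · (1 − 1/3) · (1 − 1/5) · (1 − 1/29) · (1 − 1/43)
       = 18705 · 9408/18705 = 9408.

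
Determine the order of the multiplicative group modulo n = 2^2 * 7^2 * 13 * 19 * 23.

399168

φ(1113476) = 1113476 · (1 − 1/2) · (1 − 1/7) · (1 − 1/13) · (1 − 1/19) · (1 − 1/23)
       = 1113476 · 28512/79534 = 399168.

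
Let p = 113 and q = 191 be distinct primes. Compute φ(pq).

φ(n) = (p − 1)(q − 1) = (113−1)(191−1) = 112·190 = 21280.

21280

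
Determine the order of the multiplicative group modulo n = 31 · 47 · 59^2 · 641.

φ(31) = 31 − 1 = 30.
φ(47) = 47 − 1 = 46.
φ(59^2) = 59^2 − 59^1 = 3481 − 59 = 3422.
φ(641) = 641 − 1 = 640.
Multiply: 30 · 46 · 3422 · 640 = 3022310400.

3022310400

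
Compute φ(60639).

35840

60639 = 3 · 17 · 29 · 41.
φ(60639) = 60639 · (1 − 1/3) · (1 − 1/17) · (1 − 1/29) · (1 − 1/41)
       = 60639 · 35840/60639 = 35840.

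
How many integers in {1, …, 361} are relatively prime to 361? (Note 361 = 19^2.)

342

φ(361) = 361 · (1 − 1/19)
       = 361 · 18/19 = 342.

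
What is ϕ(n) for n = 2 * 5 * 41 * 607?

φ(248870) = 248870 · (1 − 1/2) · (1 − 1/5) · (1 − 1/41) · (1 − 1/607)
       = 248870 · 96960/248870 = 96960.

96960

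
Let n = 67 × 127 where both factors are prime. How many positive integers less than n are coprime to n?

8316

φ(8509) = 8509 · (1 − 1/67) · (1 − 1/127)
       = 8509 · 8316/8509 = 8316.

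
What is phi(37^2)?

φ(1369) = 1369 · (1 − 1/37)
       = 1369 · 36/37 = 1332.

1332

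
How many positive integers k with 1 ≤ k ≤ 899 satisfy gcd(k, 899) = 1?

899 = 29 · 31.
φ(899) = 899 · (1 − 1/29) · (1 − 1/31)
       = 899 · 840/899 = 840.

840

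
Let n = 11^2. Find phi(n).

110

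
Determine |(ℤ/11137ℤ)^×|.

11137 = 7 · 37 · 43.
φ(11137) = 11137 · (1 − 1/7) · (1 − 1/37) · (1 − 1/43)
       = 11137 · 9072/11137 = 9072.

9072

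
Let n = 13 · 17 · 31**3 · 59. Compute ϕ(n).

321050880

φ(388444849) = 388444849 · (1 − 1/13) · (1 − 1/17) · (1 − 1/31) · (1 − 1/59)
       = 388444849 · 334080/404209 = 321050880.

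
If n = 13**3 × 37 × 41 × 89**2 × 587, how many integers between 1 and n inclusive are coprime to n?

13402960496640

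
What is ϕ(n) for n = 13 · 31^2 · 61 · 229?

152668800

φ(13) = 13 − 1 = 12.
φ(31^2) = 31^2 − 31^1 = 961 − 31 = 930.
φ(61) = 61 − 1 = 60.
φ(229) = 229 − 1 = 228.
φ(174514717) = 12 × 930 × 60 × 228 = 152668800.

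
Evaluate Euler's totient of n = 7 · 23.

φ(7) = 7 − 1 = 6.
φ(23) = 23 − 1 = 22.
Multiply: 6 · 22 = 132.

132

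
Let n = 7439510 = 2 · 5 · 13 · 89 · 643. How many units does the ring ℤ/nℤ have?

2711808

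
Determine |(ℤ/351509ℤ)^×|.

First factor: 351509 = 17 × 23 × 29 × 31.
φ(351509) = 351509 · (1 − 1/17) · (1 − 1/23) · (1 − 1/29) · (1 − 1/31)
       = 351509 · 295680/351509 = 295680.

295680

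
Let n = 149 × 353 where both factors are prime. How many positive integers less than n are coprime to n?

φ(52597) = 52597 · (1 − 1/149) · (1 − 1/353)
       = 52597 · 52096/52597 = 52096.

52096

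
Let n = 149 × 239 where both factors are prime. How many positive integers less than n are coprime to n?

35224

φ(n) = (p − 1)(q − 1) = (149−1)(239−1) = 148·238 = 35224.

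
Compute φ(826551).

479160

First factor: 826551 = 3**3 × 11**3 × 23.
φ(826551) = 826551 · (1 − 1/3) · (1 − 1/11) · (1 − 1/23)
       = 826551 · 440/759 = 479160.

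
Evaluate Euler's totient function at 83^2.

φ(6889) = 6889 · (1 − 1/83)
       = 6889 · 82/83 = 6806.

6806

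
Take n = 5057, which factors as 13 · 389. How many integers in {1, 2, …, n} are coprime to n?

φ(13) = 13 − 1 = 12.
φ(389) = 389 − 1 = 388.
φ(5057) = 12 × 388 = 4656.

4656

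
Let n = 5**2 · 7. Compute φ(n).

φ(5^2) = 5^2 − 5^1 = 25 − 5 = 20.
φ(7) = 7 − 1 = 6.
Multiply: 20 · 6 = 120.

120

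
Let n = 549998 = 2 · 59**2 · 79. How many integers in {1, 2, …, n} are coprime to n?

φ(2) = 2 − 1 = 1.
φ(59^2) = 59^2 − 59^1 = 3481 − 59 = 3422.
φ(79) = 79 − 1 = 78.
Multiply: 1 · 3422 · 78 = 266916.

266916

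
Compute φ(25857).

Factor 25857: 25857 = 3**2 × 13**2 × 17.
φ(3^2) = 3^1·(3−1) = 3·2 = 6.
φ(13^2) = 13^1·(13−1) = 13·12 = 156.
φ(17) = 17 − 1 = 16.
Since φ is multiplicative, φ(25857) = 6 · 156 · 16 = 14976.

14976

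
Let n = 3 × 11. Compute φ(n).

φ(33) = 33 · (1 − 1/3) · (1 − 1/11)
       = 33 · 20/33 = 20.

20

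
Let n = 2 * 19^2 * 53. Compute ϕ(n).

φ(2) = 2 − 1 = 1.
φ(19^2) = 19^2 − 19^1 = 361 − 19 = 342.
φ(53) = 53 − 1 = 52.
Multiply: 1 · 342 · 52 = 17784.

17784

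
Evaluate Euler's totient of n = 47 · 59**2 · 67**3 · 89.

4104063294144

φ(47) = 47 − 1 = 46.
φ(59^2) = 59^1·(59−1) = 59·58 = 3422.
φ(67^3) = 67^2·(67−1) = 4489·66 = 296274.
φ(89) = 89 − 1 = 88.
φ(4379416960549) = 46 × 3422 × 296274 × 88 = 4104063294144.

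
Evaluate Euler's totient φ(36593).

Factor 36593: 36593 = 23 * 37 * 43.
φ(23) = 23 − 1 = 22.
φ(37) = 37 − 1 = 36.
φ(43) = 43 − 1 = 42.
Since φ is multiplicative, φ(36593) = 22 · 36 · 42 = 33264.

33264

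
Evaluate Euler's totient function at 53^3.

146068

φ(148877) = 148877 · (1 − 1/53)
       = 148877 · 52/53 = 146068.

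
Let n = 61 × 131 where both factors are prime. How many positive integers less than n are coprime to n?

7800

φ(n) = (p − 1)(q − 1) = (61−1)(131−1) = 60·130 = 7800.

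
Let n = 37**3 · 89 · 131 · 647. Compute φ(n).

364220588160

φ(382094472569) = 382094472569 · (1 − 1/37) · (1 − 1/89) · (1 − 1/131) · (1 − 1/647)
       = 382094472569 · 266048640/279104801 = 364220588160.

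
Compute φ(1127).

1127 = 7^2 * 23.
φ(7^2) = 7^1·(7−1) = 7·6 = 42.
φ(23) = 23 − 1 = 22.
φ(1127) = 42 × 22 = 924.

924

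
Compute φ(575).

440

Factor 575: 575 = 5^2 · 23.
φ(5^2) = 5^1·(5−1) = 5·4 = 20.
φ(23) = 23 − 1 = 22.
Since φ is multiplicative, φ(575) = 20 · 22 = 440.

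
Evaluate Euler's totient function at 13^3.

2028

φ(13^3) = 13^3 − 13^2 = 2197 − 169 = 2028.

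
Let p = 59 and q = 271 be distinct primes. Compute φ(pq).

φ(59) = 59 − 1 = 58.
φ(271) = 271 − 1 = 270.
Multiply: 58 · 270 = 15660.

15660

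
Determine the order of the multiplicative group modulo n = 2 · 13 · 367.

φ(2) = 2 − 1 = 1.
φ(13) = 13 − 1 = 12.
φ(367) = 367 − 1 = 366.
φ(9542) = 1 × 12 × 366 = 4392.

4392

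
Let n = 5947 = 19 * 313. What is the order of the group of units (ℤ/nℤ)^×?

φ(5947) = 5947 · (1 − 1/19) · (1 − 1/313)
       = 5947 · 5616/5947 = 5616.

5616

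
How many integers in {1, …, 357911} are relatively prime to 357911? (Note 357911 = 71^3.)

φ(71^3) = 71^3 − 71^2 = 357911 − 5041 = 352870.

352870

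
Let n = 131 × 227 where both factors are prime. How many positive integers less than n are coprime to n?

For distinct primes, φ(pq) = (p−1)(q−1) = 130 × 226 = 29380.

29380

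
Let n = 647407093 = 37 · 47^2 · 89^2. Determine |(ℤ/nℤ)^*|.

φ(647407093) = 647407093 · (1 − 1/37) · (1 − 1/47) · (1 − 1/89)
       = 647407093 · 145728/154771 = 609580224.

609580224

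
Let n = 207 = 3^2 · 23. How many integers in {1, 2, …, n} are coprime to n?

132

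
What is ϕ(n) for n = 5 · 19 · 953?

68544

φ(90535) = 90535 · (1 − 1/5) · (1 − 1/19) · (1 − 1/953)
       = 90535 · 68544/90535 = 68544.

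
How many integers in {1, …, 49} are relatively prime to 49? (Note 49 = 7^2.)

φ(7^2) = 7^2 − 7^1 = 49 − 7 = 42.

42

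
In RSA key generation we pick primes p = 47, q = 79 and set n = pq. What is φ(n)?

φ(n) = (p − 1)(q − 1) = (47−1)(79−1) = 46·78 = 3588.

3588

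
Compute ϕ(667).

616

First factor: 667 = 23 · 29.
φ(23) = 23 − 1 = 22.
φ(29) = 29 − 1 = 28.
Multiply: 22 · 28 = 616.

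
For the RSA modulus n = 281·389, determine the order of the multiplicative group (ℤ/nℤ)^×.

108640

φ(109309) = 109309 · (1 − 1/281) · (1 − 1/389)
       = 109309 · 108640/109309 = 108640.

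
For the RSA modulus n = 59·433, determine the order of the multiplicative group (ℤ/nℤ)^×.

25056

φ(25547) = 25547 · (1 − 1/59) · (1 − 1/433)
       = 25547 · 25056/25547 = 25056.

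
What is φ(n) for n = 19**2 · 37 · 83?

φ(19^2) = 19^2 − 19^1 = 361 − 19 = 342.
φ(37) = 37 − 1 = 36.
φ(83) = 83 − 1 = 82.
Multiply: 342 · 36 · 82 = 1009584.

1009584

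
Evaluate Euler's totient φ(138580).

First factor: 138580 = 2^2 · 5 · 13^2 · 41.
φ(2^2) = 2^1·(2−1) = 2·1 = 2.
φ(5) = 5 − 1 = 4.
φ(13^2) = 13^2 − 13^1 = 169 − 13 = 156.
φ(41) = 41 − 1 = 40.
φ(138580) = 2 × 4 × 156 × 40 = 49920.

49920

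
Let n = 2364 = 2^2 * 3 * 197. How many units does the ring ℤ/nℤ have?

φ(2^2) = 2^2 − 2^1 = 4 − 2 = 2.
φ(3) = 3 − 1 = 2.
φ(197) = 197 − 1 = 196.
φ(2364) = 2 × 2 × 196 = 784.

784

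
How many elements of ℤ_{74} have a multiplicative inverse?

36

Prime factorization: 74 = 2 · 37.
φ(2) = 2 − 1 = 1.
φ(37) = 37 − 1 = 36.
Since φ is multiplicative, φ(74) = 1 · 36 = 36.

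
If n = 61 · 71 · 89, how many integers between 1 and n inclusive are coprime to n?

φ(385459) = 385459 · (1 − 1/61) · (1 − 1/71) · (1 − 1/89)
       = 385459 · 369600/385459 = 369600.

369600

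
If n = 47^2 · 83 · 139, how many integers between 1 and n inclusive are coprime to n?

24465192

φ(47^2) = 47^2 − 47^1 = 2209 − 47 = 2162.
φ(83) = 83 − 1 = 82.
φ(139) = 139 − 1 = 138.
φ(25485233) = 2162 × 82 × 138 = 24465192.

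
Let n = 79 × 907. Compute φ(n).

70668

φ(71653) = 71653 · (1 − 1/79) · (1 − 1/907)
       = 71653 · 70668/71653 = 70668.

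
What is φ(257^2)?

65792

φ(257^2) = 257^2 − 257^1 = 66049 − 257 = 65792.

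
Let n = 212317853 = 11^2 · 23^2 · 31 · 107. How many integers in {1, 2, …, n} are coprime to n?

176998800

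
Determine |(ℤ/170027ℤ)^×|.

170027 = 11 · 13 · 29 · 41.
φ(170027) = 170027 · (1 − 1/11) · (1 − 1/13) · (1 − 1/29) · (1 − 1/41)
       = 170027 · 134400/170027 = 134400.

134400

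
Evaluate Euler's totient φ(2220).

576

Prime factorization: 2220 = 2^2 × 3 × 5 × 37.
φ(2^2) = 2^1·(2−1) = 2·1 = 2.
φ(3) = 3 − 1 = 2.
φ(5) = 5 − 1 = 4.
φ(37) = 37 − 1 = 36.
Multiply: 2 · 2 · 4 · 36 = 576.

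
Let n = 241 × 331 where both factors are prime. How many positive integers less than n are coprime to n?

79200

φ(79771) = 79771 · (1 − 1/241) · (1 − 1/331)
       = 79771 · 79200/79771 = 79200.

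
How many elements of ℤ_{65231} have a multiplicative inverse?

60480

65231 = 37 * 41 * 43.
φ(37) = 37 − 1 = 36.
φ(41) = 41 − 1 = 40.
φ(43) = 43 − 1 = 42.
Multiply: 36 · 40 · 42 = 60480.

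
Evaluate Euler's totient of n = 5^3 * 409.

40800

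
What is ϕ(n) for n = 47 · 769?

35328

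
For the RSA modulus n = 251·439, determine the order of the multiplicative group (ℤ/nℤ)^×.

For distinct primes, φ(pq) = (p−1)(q−1) = 250 × 438 = 109500.

109500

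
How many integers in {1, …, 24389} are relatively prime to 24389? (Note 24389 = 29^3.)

φ(29^3) = 29^3 − 29^2 = 24389 − 841 = 23548.

23548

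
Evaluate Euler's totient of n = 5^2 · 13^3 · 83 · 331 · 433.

474143155200

φ(653377309325) = 653377309325 · (1 − 1/5) · (1 − 1/13) · (1 − 1/83) · (1 − 1/331) · (1 − 1/433)
       = 653377309325 · 561116160/773227585 = 474143155200.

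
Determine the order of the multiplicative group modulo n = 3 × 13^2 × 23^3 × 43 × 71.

10675304640

φ(18832946457) = 18832946457 · (1 − 1/3) · (1 − 1/13) · (1 − 1/23) · (1 − 1/43) · (1 − 1/71)
       = 18832946457 · 1552320/2738541 = 10675304640.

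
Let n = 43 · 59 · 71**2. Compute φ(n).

12106920

φ(43) = 43 − 1 = 42.
φ(59) = 59 − 1 = 58.
φ(71^2) = 71^2 − 71^1 = 5041 − 71 = 4970.
Since φ is multiplicative, φ(12789017) = 42 · 58 · 4970 = 12106920.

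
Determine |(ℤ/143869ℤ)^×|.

123200

Factor 143869: 143869 = 11^2 * 29 * 41.
φ(143869) = 143869 · (1 − 1/11) · (1 − 1/29) · (1 − 1/41)
       = 143869 · 11200/13079 = 123200.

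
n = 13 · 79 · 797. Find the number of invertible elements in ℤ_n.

745056

φ(818519) = 818519 · (1 − 1/13) · (1 − 1/79) · (1 − 1/797)
       = 818519 · 745056/818519 = 745056.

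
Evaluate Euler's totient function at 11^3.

1210

φ(1331) = 1331 · (1 − 1/11)
       = 1331 · 10/11 = 1210.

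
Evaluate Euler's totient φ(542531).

453600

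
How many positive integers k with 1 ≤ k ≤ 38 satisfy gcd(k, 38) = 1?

First factor: 38 = 2 · 19.
φ(2) = 2 − 1 = 1.
φ(19) = 19 − 1 = 18.
φ(38) = 1 × 18 = 18.

18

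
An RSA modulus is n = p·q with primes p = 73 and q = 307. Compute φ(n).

22032

φ(pq) = (p−1)(q−1) = 72 · 306 = 22032.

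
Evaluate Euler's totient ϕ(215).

Prime factorization: 215 = 5 * 43.
φ(215) = 215 · (1 − 1/5) · (1 − 1/43)
       = 215 · 168/215 = 168.

168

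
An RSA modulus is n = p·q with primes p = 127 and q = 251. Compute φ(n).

φ(n) = (p − 1)(q − 1) = (127−1)(251−1) = 126·250 = 31500.

31500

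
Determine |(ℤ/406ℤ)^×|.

168

Prime factorization: 406 = 2 × 7 × 29.
φ(2) = 2 − 1 = 1.
φ(7) = 7 − 1 = 6.
φ(29) = 29 − 1 = 28.
Multiply: 1 · 6 · 28 = 168.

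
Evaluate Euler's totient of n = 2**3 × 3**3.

72

φ(2^3) = 2^2·(2−1) = 4·1 = 4.
φ(3^3) = 3^2·(3−1) = 9·2 = 18.
Since φ is multiplicative, φ(216) = 4 · 18 = 72.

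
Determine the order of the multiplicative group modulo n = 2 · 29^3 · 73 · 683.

1156300992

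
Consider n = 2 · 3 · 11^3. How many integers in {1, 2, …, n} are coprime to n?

φ(2) = 2 − 1 = 1.
φ(3) = 3 − 1 = 2.
φ(11^3) = 11^3 − 11^2 = 1331 − 121 = 1210.
Multiply: 1 · 2 · 1210 = 2420.

2420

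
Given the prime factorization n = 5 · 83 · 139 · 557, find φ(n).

φ(32130545) = 32130545 · (1 − 1/5) · (1 − 1/83) · (1 − 1/139) · (1 − 1/557)
       = 32130545 · 25166784/32130545 = 25166784.

25166784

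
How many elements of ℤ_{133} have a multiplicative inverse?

Factor 133: 133 = 7 * 19.
φ(133) = 133 · (1 − 1/7) · (1 − 1/19)
       = 133 · 108/133 = 108.

108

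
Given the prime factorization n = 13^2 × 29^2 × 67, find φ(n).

φ(13^2) = 13^2 − 13^1 = 169 − 13 = 156.
φ(29^2) = 29^1·(29−1) = 29·28 = 812.
φ(67) = 67 − 1 = 66.
Multiply: 156 · 812 · 66 = 8360352.

8360352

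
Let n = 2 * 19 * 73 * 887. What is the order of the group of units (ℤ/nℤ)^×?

φ(2460538) = 2460538 · (1 − 1/2) · (1 − 1/19) · (1 − 1/73) · (1 − 1/887)
       = 2460538 · 1148256/2460538 = 1148256.

1148256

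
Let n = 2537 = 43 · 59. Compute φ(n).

2436

φ(43) = 43 − 1 = 42.
φ(59) = 59 − 1 = 58.
Multiply: 42 · 58 = 2436.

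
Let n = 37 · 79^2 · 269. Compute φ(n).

59450976

φ(37) = 37 − 1 = 36.
φ(79^2) = 79^1·(79−1) = 79·78 = 6162.
φ(269) = 269 − 1 = 268.
φ(62116673) = 36 × 6162 × 268 = 59450976.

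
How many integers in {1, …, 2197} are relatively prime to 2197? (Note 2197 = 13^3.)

2028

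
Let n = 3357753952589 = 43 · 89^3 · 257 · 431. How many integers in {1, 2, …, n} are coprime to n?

3222703841280

φ(3357753952589) = 3357753952589 · (1 − 1/43) · (1 − 1/89) · (1 − 1/257) · (1 − 1/431)
       = 3357753952589 · 406855680/423905309 = 3222703841280.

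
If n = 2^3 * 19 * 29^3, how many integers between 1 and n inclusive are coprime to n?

1695456

φ(2^3) = 2^3 − 2^2 = 8 − 4 = 4.
φ(19) = 19 − 1 = 18.
φ(29^3) = 29^3 − 29^2 = 24389 − 841 = 23548.
φ(3707128) = 4 × 18 × 23548 = 1695456.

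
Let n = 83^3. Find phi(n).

φ(83^3) = 83^3 − 83^2 = 571787 − 6889 = 564898.

564898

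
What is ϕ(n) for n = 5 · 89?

352

φ(445) = 445 · (1 − 1/5) · (1 − 1/89)
       = 445 · 352/445 = 352.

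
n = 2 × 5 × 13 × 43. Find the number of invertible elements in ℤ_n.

2016

φ(2) = 2 − 1 = 1.
φ(5) = 5 − 1 = 4.
φ(13) = 13 − 1 = 12.
φ(43) = 43 − 1 = 42.
φ(5590) = 1 × 4 × 12 × 42 = 2016.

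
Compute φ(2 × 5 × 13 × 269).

12864

φ(34970) = 34970 · (1 − 1/2) · (1 − 1/5) · (1 − 1/13) · (1 − 1/269)
       = 34970 · 12864/34970 = 12864.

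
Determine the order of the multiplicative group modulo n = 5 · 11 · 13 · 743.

φ(531245) = 531245 · (1 − 1/5) · (1 − 1/11) · (1 − 1/13) · (1 − 1/743)
       = 531245 · 356160/531245 = 356160.

356160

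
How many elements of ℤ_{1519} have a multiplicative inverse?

1260

1519 = 7**2 * 31.
φ(7^2) = 7^1·(7−1) = 7·6 = 42.
φ(31) = 31 − 1 = 30.
Multiply: 42 · 30 = 1260.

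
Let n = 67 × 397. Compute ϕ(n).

26136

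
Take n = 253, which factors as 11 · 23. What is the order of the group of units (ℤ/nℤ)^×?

220

φ(253) = 253 · (1 − 1/11) · (1 − 1/23)
       = 253 · 220/253 = 220.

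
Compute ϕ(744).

240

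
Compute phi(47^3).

φ(103823) = 103823 · (1 − 1/47)
       = 103823 · 46/47 = 101614.

101614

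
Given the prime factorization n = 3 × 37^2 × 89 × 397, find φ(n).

φ(3) = 3 − 1 = 2.
φ(37^2) = 37^1·(37−1) = 37·36 = 1332.
φ(89) = 89 − 1 = 88.
φ(397) = 397 − 1 = 396.
Multiply: 2 · 1332 · 88 · 396 = 92835072.

92835072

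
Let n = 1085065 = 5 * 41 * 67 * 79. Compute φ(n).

823680

φ(1085065) = 1085065 · (1 − 1/5) · (1 − 1/41) · (1 − 1/67) · (1 − 1/79)
       = 1085065 · 823680/1085065 = 823680.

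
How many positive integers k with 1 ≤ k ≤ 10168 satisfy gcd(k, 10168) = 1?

Prime factorization: 10168 = 2^3 × 31 × 41.
φ(10168) = 10168 · (1 − 1/2) · (1 − 1/31) · (1 − 1/41)
       = 10168 · 1200/2542 = 4800.

4800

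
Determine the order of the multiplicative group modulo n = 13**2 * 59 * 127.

1140048

φ(13^2) = 13^1·(13−1) = 13·12 = 156.
φ(59) = 59 − 1 = 58.
φ(127) = 127 − 1 = 126.
Multiply: 156 · 58 · 126 = 1140048.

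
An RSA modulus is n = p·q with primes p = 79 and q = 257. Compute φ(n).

φ(20303) = 20303 · (1 − 1/79) · (1 − 1/257)
       = 20303 · 19968/20303 = 19968.

19968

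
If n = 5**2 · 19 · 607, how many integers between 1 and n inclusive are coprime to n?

218160

φ(5^2) = 5^1·(5−1) = 5·4 = 20.
φ(19) = 19 − 1 = 18.
φ(607) = 607 − 1 = 606.
φ(288325) = 20 × 18 × 606 = 218160.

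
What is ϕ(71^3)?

φ(71^3) = 71^3 − 71^2 = 357911 − 5041 = 352870.

352870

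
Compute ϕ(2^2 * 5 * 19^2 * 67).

180576

φ(483740) = 483740 · (1 − 1/2) · (1 − 1/5) · (1 − 1/19) · (1 − 1/67)
       = 483740 · 4752/12730 = 180576.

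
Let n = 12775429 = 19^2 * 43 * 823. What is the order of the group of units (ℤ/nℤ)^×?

11807208

φ(12775429) = 12775429 · (1 − 1/19) · (1 − 1/43) · (1 − 1/823)
       = 12775429 · 621432/672391 = 11807208.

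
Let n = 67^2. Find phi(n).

4422

φ(4489) = 4489 · (1 − 1/67)
       = 4489 · 66/67 = 4422.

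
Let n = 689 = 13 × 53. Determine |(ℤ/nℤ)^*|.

φ(689) = 689 · (1 − 1/13) · (1 − 1/53)
       = 689 · 624/689 = 624.

624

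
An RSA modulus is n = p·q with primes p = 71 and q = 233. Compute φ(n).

16240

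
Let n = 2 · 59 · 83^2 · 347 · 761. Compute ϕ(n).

φ(2) = 2 − 1 = 1.
φ(59) = 59 − 1 = 58.
φ(83^2) = 83^2 − 83^1 = 6889 − 83 = 6806.
φ(347) = 347 − 1 = 346.
φ(761) = 761 − 1 = 760.
φ(214660592434) = 1 × 58 × 6806 × 346 × 760 = 103802934080.

103802934080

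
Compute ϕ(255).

255 = 3 × 5 × 17.
φ(3) = 3 − 1 = 2.
φ(5) = 5 − 1 = 4.
φ(17) = 17 − 1 = 16.
φ(255) = 2 × 4 × 16 = 128.

128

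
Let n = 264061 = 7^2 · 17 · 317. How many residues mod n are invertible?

φ(264061) = 264061 · (1 − 1/7) · (1 − 1/17) · (1 − 1/317)
       = 264061 · 30336/37723 = 212352.

212352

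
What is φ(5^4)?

500

φ(625) = 625 · (1 − 1/5)
       = 625 · 4/5 = 500.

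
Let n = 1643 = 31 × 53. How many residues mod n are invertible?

1560

φ(31) = 31 − 1 = 30.
φ(53) = 53 − 1 = 52.
Since φ is multiplicative, φ(1643) = 30 · 52 = 1560.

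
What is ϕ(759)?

Prime factorization: 759 = 3 × 11 × 23.
φ(759) = 759 · (1 − 1/3) · (1 − 1/11) · (1 − 1/23)
       = 759 · 440/759 = 440.

440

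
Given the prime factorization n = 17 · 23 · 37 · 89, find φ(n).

φ(1287563) = 1287563 · (1 − 1/17) · (1 − 1/23) · (1 − 1/37) · (1 − 1/89)
       = 1287563 · 1115136/1287563 = 1115136.

1115136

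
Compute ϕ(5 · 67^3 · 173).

φ(5) = 5 − 1 = 4.
φ(67^3) = 67^2·(67−1) = 4489·66 = 296274.
φ(173) = 173 − 1 = 172.
Since φ is multiplicative, φ(260159995) = 4 · 296274 · 172 = 203836512.

203836512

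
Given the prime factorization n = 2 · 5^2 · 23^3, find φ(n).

232760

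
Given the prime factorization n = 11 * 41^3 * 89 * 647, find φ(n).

38224595200

φ(11) = 11 − 1 = 10.
φ(41^3) = 41^3 − 41^2 = 68921 − 1681 = 67240.
φ(89) = 89 − 1 = 88.
φ(647) = 647 − 1 = 646.
Since φ is multiplicative, φ(43655457373) = 10 · 67240 · 88 · 646 = 38224595200.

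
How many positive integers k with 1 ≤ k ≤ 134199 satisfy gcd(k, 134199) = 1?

77760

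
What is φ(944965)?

592704

First factor: 944965 = 5 · 7^3 · 19 · 29.
φ(944965) = 944965 · (1 − 1/5) · (1 − 1/7) · (1 − 1/19) · (1 − 1/29)
       = 944965 · 12096/19285 = 592704.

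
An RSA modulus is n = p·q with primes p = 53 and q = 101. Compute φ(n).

5200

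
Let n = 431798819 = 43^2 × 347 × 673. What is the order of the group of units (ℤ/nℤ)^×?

419916672

φ(43^2) = 43^1·(43−1) = 43·42 = 1806.
φ(347) = 347 − 1 = 346.
φ(673) = 673 − 1 = 672.
Since φ is multiplicative, φ(431798819) = 1806 · 346 · 672 = 419916672.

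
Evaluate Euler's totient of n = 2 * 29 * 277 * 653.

5038656

φ(2) = 2 − 1 = 1.
φ(29) = 29 − 1 = 28.
φ(277) = 277 − 1 = 276.
φ(653) = 653 − 1 = 652.
Since φ is multiplicative, φ(10491098) = 1 · 28 · 276 · 652 = 5038656.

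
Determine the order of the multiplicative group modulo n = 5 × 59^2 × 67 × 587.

φ(684521245) = 684521245 · (1 − 1/5) · (1 − 1/59) · (1 − 1/67) · (1 − 1/587)
       = 684521245 · 8972832/11602055 = 529397088.

529397088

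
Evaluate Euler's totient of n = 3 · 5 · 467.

3728

φ(7005) = 7005 · (1 − 1/3) · (1 − 1/5) · (1 − 1/467)
       = 7005 · 3728/7005 = 3728.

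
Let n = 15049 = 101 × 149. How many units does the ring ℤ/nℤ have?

14800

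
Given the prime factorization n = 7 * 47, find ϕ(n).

φ(329) = 329 · (1 − 1/7) · (1 − 1/47)
       = 329 · 276/329 = 276.

276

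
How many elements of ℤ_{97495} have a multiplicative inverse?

97495 = 5 · 17 · 31 · 37.
φ(97495) = 97495 · (1 − 1/5) · (1 − 1/17) · (1 − 1/31) · (1 − 1/37)
       = 97495 · 69120/97495 = 69120.

69120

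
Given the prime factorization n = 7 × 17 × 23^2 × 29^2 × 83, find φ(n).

3234384384

φ(4394168653) = 4394168653 · (1 − 1/7) · (1 − 1/17) · (1 − 1/23) · (1 − 1/29) · (1 − 1/83)
       = 4394168653 · 4849152/6587959 = 3234384384.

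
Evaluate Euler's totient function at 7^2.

φ(49) = 49 · (1 − 1/7)
       = 49 · 6/7 = 42.

42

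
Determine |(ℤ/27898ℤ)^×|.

12096

First factor: 27898 = 2 × 13 × 29 × 37.
φ(27898) = 27898 · (1 − 1/2) · (1 − 1/13) · (1 − 1/29) · (1 − 1/37)
       = 27898 · 12096/27898 = 12096.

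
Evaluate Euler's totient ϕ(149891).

Prime factorization: 149891 = 7^3 · 19 · 23.
φ(7^3) = 7^3 − 7^2 = 343 − 49 = 294.
φ(19) = 19 − 1 = 18.
φ(23) = 23 − 1 = 22.
Multiply: 294 · 18 · 22 = 116424.

116424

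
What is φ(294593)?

241920

First factor: 294593 = 13 · 17 · 31 · 43.
φ(294593) = 294593 · (1 − 1/13) · (1 − 1/17) · (1 − 1/31) · (1 − 1/43)
       = 294593 · 241920/294593 = 241920.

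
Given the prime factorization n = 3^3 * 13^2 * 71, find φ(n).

φ(323973) = 323973 · (1 − 1/3) · (1 − 1/13) · (1 − 1/71)
       = 323973 · 1680/2769 = 196560.

196560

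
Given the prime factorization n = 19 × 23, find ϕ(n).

φ(19) = 19 − 1 = 18.
φ(23) = 23 − 1 = 22.
Since φ is multiplicative, φ(437) = 18 · 22 = 396.

396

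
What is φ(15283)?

13440

Factor 15283: 15283 = 17 * 29 * 31.
φ(17) = 17 − 1 = 16.
φ(29) = 29 − 1 = 28.
φ(31) = 31 − 1 = 30.
φ(15283) = 16 × 28 × 30 = 13440.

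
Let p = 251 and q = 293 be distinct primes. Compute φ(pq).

φ(n) = (p − 1)(q − 1) = (251−1)(293−1) = 250·292 = 73000.

73000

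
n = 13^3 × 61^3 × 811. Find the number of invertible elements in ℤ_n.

φ(404427255427) = 404427255427 · (1 − 1/13) · (1 − 1/61) · (1 − 1/811)
       = 404427255427 · 583200/643123 = 366744736800.

366744736800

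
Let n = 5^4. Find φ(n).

φ(5^4) = 5^3·(5−1) = 125·4 = 500.

500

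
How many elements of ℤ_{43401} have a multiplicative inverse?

25344

First factor: 43401 = 3 × 17 × 23 × 37.
φ(3) = 3 − 1 = 2.
φ(17) = 17 − 1 = 16.
φ(23) = 23 − 1 = 22.
φ(37) = 37 − 1 = 36.
φ(43401) = 2 × 16 × 22 × 36 = 25344.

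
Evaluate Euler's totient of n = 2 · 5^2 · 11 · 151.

φ(83050) = 83050 · (1 − 1/2) · (1 − 1/5) · (1 − 1/11) · (1 − 1/151)
       = 83050 · 6000/16610 = 30000.

30000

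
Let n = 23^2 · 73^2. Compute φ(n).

φ(2819041) = 2819041 · (1 − 1/23) · (1 − 1/73)
       = 2819041 · 1584/1679 = 2659536.

2659536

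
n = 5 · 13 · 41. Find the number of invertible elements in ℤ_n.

1920

φ(2665) = 2665 · (1 − 1/5) · (1 − 1/13) · (1 − 1/41)
       = 2665 · 1920/2665 = 1920.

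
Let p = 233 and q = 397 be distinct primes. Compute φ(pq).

φ(n) = (p − 1)(q − 1) = (233−1)(397−1) = 232·396 = 91872.

91872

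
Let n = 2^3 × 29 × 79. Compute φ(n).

8736

φ(2^3) = 2^2·(2−1) = 4·1 = 4.
φ(29) = 29 − 1 = 28.
φ(79) = 79 − 1 = 78.
Since φ is multiplicative, φ(18328) = 4 · 28 · 78 = 8736.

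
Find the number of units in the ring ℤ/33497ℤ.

30240

Prime factorization: 33497 = 19 · 41 · 43.
φ(33497) = 33497 · (1 − 1/19) · (1 − 1/41) · (1 − 1/43)
       = 33497 · 30240/33497 = 30240.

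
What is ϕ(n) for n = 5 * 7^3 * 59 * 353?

24009216

φ(35718305) = 35718305 · (1 − 1/5) · (1 − 1/7) · (1 − 1/59) · (1 − 1/353)
       = 35718305 · 489984/728945 = 24009216.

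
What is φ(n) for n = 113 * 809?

90496

φ(91417) = 91417 · (1 − 1/113) · (1 − 1/809)
       = 91417 · 90496/91417 = 90496.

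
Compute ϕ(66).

Factor 66: 66 = 2 * 3 * 11.
φ(66) = 66 · (1 − 1/2) · (1 − 1/3) · (1 − 1/11)
       = 66 · 20/66 = 20.

20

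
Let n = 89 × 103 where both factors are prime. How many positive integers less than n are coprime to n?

For distinct primes, φ(pq) = (p−1)(q−1) = 88 × 102 = 8976.

8976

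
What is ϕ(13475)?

Factor 13475: 13475 = 5**2 * 7**2 * 11.
φ(5^2) = 5^1·(5−1) = 5·4 = 20.
φ(7^2) = 7^1·(7−1) = 7·6 = 42.
φ(11) = 11 − 1 = 10.
Multiply: 20 · 42 · 10 = 8400.

8400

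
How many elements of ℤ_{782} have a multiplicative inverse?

352

Factor 782: 782 = 2 × 17 × 23.
φ(2) = 2 − 1 = 1.
φ(17) = 17 − 1 = 16.
φ(23) = 23 − 1 = 22.
Since φ is multiplicative, φ(782) = 1 · 16 · 22 = 352.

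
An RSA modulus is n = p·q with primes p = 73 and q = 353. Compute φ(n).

φ(73) = 73 − 1 = 72.
φ(353) = 353 − 1 = 352.
φ(25769) = 72 × 352 = 25344.

25344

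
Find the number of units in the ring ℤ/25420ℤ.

First factor: 25420 = 2^2 × 5 × 31 × 41.
φ(25420) = 25420 · (1 − 1/2) · (1 − 1/5) · (1 − 1/31) · (1 − 1/41)
       = 25420 · 4800/12710 = 9600.

9600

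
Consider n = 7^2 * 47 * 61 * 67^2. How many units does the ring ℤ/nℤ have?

φ(630628187) = 630628187 · (1 − 1/7) · (1 − 1/47) · (1 − 1/61) · (1 − 1/67)
       = 630628187 · 1092960/1344623 = 512598240.

512598240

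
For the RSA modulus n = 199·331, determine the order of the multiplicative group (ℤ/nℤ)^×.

For distinct primes, φ(pq) = (p−1)(q−1) = 198 × 330 = 65340.

65340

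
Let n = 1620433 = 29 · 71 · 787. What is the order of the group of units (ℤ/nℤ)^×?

1540560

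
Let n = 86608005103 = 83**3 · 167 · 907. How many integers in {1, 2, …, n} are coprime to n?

φ(86608005103) = 86608005103 · (1 − 1/83) · (1 − 1/167) · (1 − 1/907)
       = 86608005103 · 12332472/12571927 = 84958399608.

84958399608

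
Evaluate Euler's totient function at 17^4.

78608

φ(83521) = 83521 · (1 − 1/17)
       = 83521 · 16/17 = 78608.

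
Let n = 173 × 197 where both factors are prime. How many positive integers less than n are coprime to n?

33712

φ(173) = 173 − 1 = 172.
φ(197) = 197 − 1 = 196.
Since φ is multiplicative, φ(34081) = 172 · 196 = 33712.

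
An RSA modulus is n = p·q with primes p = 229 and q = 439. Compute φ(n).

99864

φ(100531) = 100531 · (1 − 1/229) · (1 − 1/439)
       = 100531 · 99864/100531 = 99864.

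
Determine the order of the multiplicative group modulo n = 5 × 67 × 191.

50160

φ(5) = 5 − 1 = 4.
φ(67) = 67 − 1 = 66.
φ(191) = 191 − 1 = 190.
Since φ is multiplicative, φ(63985) = 4 · 66 · 190 = 50160.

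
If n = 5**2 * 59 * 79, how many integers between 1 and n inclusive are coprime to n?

φ(116525) = 116525 · (1 − 1/5) · (1 − 1/59) · (1 − 1/79)
       = 116525 · 18096/23305 = 90480.

90480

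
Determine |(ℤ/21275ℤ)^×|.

15840

First factor: 21275 = 5^2 · 23 · 37.
φ(5^2) = 5^1·(5−1) = 5·4 = 20.
φ(23) = 23 − 1 = 22.
φ(37) = 37 − 1 = 36.
φ(21275) = 20 × 22 × 36 = 15840.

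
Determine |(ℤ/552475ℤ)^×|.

336000

First factor: 552475 = 5**2 × 7**2 × 11 × 41.
φ(552475) = 552475 · (1 − 1/5) · (1 − 1/7) · (1 − 1/11) · (1 − 1/41)
       = 552475 · 9600/15785 = 336000.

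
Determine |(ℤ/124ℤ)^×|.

60

124 = 2^2 · 31.
φ(2^2) = 2^2 − 2^1 = 4 − 2 = 2.
φ(31) = 31 − 1 = 30.
Since φ is multiplicative, φ(124) = 2 · 30 = 60.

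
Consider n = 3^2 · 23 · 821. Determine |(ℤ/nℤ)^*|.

φ(169947) = 169947 · (1 − 1/3) · (1 − 1/23) · (1 − 1/821)
       = 169947 · 36080/56649 = 108240.

108240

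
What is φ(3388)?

1320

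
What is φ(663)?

384

Factor 663: 663 = 3 · 13 · 17.
φ(663) = 663 · (1 − 1/3) · (1 − 1/13) · (1 − 1/17)
       = 663 · 384/663 = 384.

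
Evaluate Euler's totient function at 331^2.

φ(109561) = 109561 · (1 − 1/331)
       = 109561 · 330/331 = 109230.

109230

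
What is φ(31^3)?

28830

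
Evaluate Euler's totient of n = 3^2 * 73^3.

2302128

φ(3^2) = 3^2 − 3^1 = 9 − 3 = 6.
φ(73^3) = 73^3 − 73^2 = 389017 − 5329 = 383688.
φ(3501153) = 6 × 383688 = 2302128.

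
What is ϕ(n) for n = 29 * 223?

φ(29) = 29 − 1 = 28.
φ(223) = 223 − 1 = 222.
Since φ is multiplicative, φ(6467) = 28 · 222 = 6216.

6216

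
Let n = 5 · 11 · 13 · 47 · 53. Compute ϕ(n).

φ(5) = 5 − 1 = 4.
φ(11) = 11 − 1 = 10.
φ(13) = 13 − 1 = 12.
φ(47) = 47 − 1 = 46.
φ(53) = 53 − 1 = 52.
φ(1781065) = 4 × 10 × 12 × 46 × 52 = 1148160.

1148160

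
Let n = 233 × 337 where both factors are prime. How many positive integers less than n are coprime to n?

77952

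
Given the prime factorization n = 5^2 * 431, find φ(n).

8600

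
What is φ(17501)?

15120

17501 = 11 · 37 · 43.
φ(11) = 11 − 1 = 10.
φ(37) = 37 − 1 = 36.
φ(43) = 43 − 1 = 42.
Since φ is multiplicative, φ(17501) = 10 · 36 · 42 = 15120.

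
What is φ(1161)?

756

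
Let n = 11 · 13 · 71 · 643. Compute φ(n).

φ(6528379) = 6528379 · (1 − 1/11) · (1 − 1/13) · (1 − 1/71) · (1 − 1/643)
       = 6528379 · 5392800/6528379 = 5392800.

5392800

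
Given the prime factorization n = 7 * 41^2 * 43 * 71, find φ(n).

28929600

φ(7) = 7 − 1 = 6.
φ(41^2) = 41^2 − 41^1 = 1681 − 41 = 1640.
φ(43) = 43 − 1 = 42.
φ(71) = 71 − 1 = 70.
Since φ is multiplicative, φ(35924651) = 6 · 1640 · 42 · 70 = 28929600.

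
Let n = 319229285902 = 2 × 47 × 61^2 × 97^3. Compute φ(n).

φ(319229285902) = 319229285902 · (1 − 1/2) · (1 − 1/47) · (1 − 1/61) · (1 − 1/97)
       = 319229285902 · 264960/556198 = 152073527040.

152073527040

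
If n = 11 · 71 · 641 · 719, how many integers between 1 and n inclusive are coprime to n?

φ(11) = 11 − 1 = 10.
φ(71) = 71 − 1 = 70.
φ(641) = 641 − 1 = 640.
φ(719) = 719 − 1 = 718.
Multiply: 10 · 70 · 640 · 718 = 321664000.

321664000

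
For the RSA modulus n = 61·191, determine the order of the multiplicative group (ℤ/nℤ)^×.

φ(n) = (p − 1)(q − 1) = (61−1)(191−1) = 60·190 = 11400.

11400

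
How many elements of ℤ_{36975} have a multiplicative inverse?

17920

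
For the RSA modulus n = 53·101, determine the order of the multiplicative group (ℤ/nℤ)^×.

φ(5353) = 5353 · (1 − 1/53) · (1 − 1/101)
       = 5353 · 5200/5353 = 5200.

5200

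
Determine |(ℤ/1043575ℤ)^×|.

730080

First factor: 1043575 = 5^2 · 13^3 · 19.
φ(5^2) = 5^2 − 5^1 = 25 − 5 = 20.
φ(13^3) = 13^2·(13−1) = 169·12 = 2028.
φ(19) = 19 − 1 = 18.
φ(1043575) = 20 × 2028 × 18 = 730080.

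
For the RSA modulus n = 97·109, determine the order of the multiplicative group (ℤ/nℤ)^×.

For distinct primes, φ(pq) = (p−1)(q−1) = 96 × 108 = 10368.

10368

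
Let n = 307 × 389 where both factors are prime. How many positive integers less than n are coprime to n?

φ(n) = (p − 1)(q − 1) = (307−1)(389−1) = 306·388 = 118728.

118728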